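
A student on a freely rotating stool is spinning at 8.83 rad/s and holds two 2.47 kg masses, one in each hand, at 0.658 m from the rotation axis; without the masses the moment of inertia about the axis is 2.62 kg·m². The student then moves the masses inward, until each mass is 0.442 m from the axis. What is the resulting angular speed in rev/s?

ω₂ ≈ 1.87 rev/s

No external torque acts about the spin axis, so angular momentum is conserved.
I₁ = 2.62 + 2(2.47)(0.658)² = 4.759 kg·m²; I₂ = 2.62 + 2(2.47)(0.442)² = 3.585 kg·m².
ω₂ = I₁ω₁ / I₂ = (4.759)(8.83 rad/s) / (3.585) = 11.72 rad/s = 1.865 rev/s.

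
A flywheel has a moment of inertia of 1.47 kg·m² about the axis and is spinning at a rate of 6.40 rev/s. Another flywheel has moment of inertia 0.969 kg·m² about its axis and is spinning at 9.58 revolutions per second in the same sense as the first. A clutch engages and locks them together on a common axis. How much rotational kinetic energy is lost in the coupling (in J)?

The coupling torques are internal; angular momentum about the shared axis is conserved.
Taking A's sense as positive: L = (1.470)(6.40) + (0.9690)(9.58) = 18.69 kg·m²·rev/s.
Combined I = 1.470 + 0.9690 = 2.439 kg·m².
ω_f = L / I = 18.69 / 2.439 = 7.663 rev/s.
KE_i = ½ΣIω² = 2944 J; KE_f = ½(2.439)(48.15)² = 2827 J.

ΔKE lost ≈ 117 J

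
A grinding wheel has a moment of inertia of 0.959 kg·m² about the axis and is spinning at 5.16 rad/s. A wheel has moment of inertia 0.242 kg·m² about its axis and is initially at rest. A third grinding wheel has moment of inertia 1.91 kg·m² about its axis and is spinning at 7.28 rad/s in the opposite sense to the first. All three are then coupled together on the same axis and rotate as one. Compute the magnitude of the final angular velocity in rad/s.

|ω_f| ≈ 2.88 rad/s

The coupling torques are internal; angular momentum about the shared axis is conserved.
Taking A's sense as positive: L = (0.9590)(5.16) − (1.910)(7.28) = -8.956 kg·m²·rad/s.
Combined I = 0.9590 + 0.2420 + 1.910 = 3.111 kg·m².
ω_f = L / I = -8.956 / 3.111 = -2.879 rad/s.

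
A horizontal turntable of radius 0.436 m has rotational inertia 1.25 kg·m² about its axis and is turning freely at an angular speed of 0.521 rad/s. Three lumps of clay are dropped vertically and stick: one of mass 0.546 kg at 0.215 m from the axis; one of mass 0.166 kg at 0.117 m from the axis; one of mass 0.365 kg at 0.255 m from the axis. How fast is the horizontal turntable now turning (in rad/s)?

No external torque acts about the axis; L_before = L_after.
Added inertia Σmr² = (0.546)(0.215)² + (0.166)(0.117)² + (0.365)(0.255)² = 0.05125 kg·m²; I_f = 1.250 + 0.05125 = 1.301 kg·m².
ω_f = I_p ω_i / I_f = (1.250)(0.521) / 1.301 = 0.5005 rad/s.

ω_f ≈ 0.500 rad/s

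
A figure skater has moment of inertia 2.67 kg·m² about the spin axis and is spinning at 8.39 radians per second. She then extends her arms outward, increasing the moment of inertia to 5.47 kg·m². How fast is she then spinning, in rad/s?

ω₂ ≈ 4.10 rad/s

No external torque acts about the spin axis, so angular momentum is conserved.
ω₂ = I₁ω₁ / I₂ = (2.670)(8.39 rad/s) / (5.470) = 4.095 rad/s.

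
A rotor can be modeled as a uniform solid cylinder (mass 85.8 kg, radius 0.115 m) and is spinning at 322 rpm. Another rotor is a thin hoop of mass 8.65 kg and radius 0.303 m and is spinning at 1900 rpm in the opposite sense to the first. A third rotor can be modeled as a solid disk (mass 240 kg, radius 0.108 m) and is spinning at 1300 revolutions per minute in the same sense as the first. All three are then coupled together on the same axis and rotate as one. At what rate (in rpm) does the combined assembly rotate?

The coupling torques are internal; angular momentum about the shared axis is conserved.
Moments of inertia: I_A = ½(85.8)(0.115)² = 0.5674 kg·m²; I_B = (8.65)(0.303)² = 0.7941 kg·m²; I_C = ½(240)(0.108)² = 1.400 kg·m².
Taking A's sense as positive: L = (0.5674)(322) − (0.7941)(1900) + (1.400)(1300) = 493.4 kg·m²·rpm.
Combined I = 0.5674 + 0.7941 + 1.400 = 2.761 kg·m².
ω_f = L / I = 493.4 / 2.761 = 178.7 rpm.

|ω_f| ≈ 179 rpm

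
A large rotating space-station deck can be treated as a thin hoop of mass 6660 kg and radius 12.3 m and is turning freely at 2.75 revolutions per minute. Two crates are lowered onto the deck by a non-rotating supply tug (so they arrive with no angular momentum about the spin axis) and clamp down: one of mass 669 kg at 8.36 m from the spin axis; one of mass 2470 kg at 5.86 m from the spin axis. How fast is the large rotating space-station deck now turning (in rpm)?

ω_f ≈ 2.43 rpm

No external torque acts about the spin axis; L_before = L_after.
I_p = (6660)(12.3)² = 1.008e+06 kg·m².
Added inertia Σmr² = (669)(8.36)² + (2470)(5.86)² = 1.316e+05 kg·m²; I_f = 1.008e+06 + 1.316e+05 = 1.139e+06 kg·m².
ω_f = I_p ω_i / I_f = (1.008e+06)(2.75) / 1.139e+06 = 2.432 rpm.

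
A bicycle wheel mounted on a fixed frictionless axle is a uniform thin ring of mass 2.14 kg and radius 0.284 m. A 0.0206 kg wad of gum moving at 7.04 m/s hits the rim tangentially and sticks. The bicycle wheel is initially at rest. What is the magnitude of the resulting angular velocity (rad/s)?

|ω_f| ≈ 0.236 rad/s

The axle reaction passes through the axle and exerts no torque about it; angular momentum about the axle is conserved through the impact.
I_p = (2.14)(0.284)² = 0.1726 kg·m². Taking the sense of the wad of gum's angular momentum as positive, L_{wad} = m v R = (0.0206)(7.04)(0.284) = 0.04119 kg·m²/s.
L_i = 0 + 0.04119 = 0.04119 kg·m²/s.
After sticking, I_f = I_p + m R² = 0.1726 + (0.0206)(0.284)² = 0.1743 kg·m².
ω_f = L_i / I_f = 0.04119 / 0.1743 = 0.2363 rad/s.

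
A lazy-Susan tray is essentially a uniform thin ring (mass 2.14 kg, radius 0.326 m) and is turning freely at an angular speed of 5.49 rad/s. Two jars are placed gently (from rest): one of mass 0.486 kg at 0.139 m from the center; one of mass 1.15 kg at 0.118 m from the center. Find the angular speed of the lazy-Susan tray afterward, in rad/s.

The added mass arrives with no angular momentum about the center, and any external torque about the center is negligible, so the system's angular momentum is conserved.
I_p = (2.14)(0.326)² = 0.2274 kg·m².
Added inertia Σmr² = (0.486)(0.139)² + (1.15)(0.118)² = 0.02540 kg·m²; I_f = 0.2274 + 0.02540 = 0.2528 kg·m².
ω_f = I_p ω_i / I_f = (0.2274)(5.49) / 0.2528 = 4.938 rad/s.

ω_f ≈ 4.94 rad/s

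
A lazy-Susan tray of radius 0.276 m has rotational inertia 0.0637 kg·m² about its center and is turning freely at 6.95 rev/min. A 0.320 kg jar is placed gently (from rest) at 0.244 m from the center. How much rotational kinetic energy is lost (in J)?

energy lost ≈ 0.00388 J

The added mass arrives with no angular momentum about the center, and any external torque about the center is negligible, so the system's angular momentum is conserved.
Added inertia Σmr² = (0.320)(0.244)² = 0.01905 kg·m²; I_f = 0.06370 + 0.01905 = 0.08275 kg·m².
ω_f = I_p ω_i / I_f = (0.06370)(6.95) / 0.08275 = 5.350 rpm.
KE_i = ½(0.06370)(0.7278 rad/s)² = 0.01687 J; KE_f = ½(0.08275)(0.5602)² = 0.01299 J.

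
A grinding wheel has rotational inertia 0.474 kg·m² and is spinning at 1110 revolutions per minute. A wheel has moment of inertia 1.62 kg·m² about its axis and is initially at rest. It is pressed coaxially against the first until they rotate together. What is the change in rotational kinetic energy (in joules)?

ΔKE ≈ -2480 J

No external torque acts about the common axis, so total angular momentum is conserved.
Taking A's sense as positive: L = (0.4740)(1110) = 526.1 kg·m²·rpm.
Combined I = 0.4740 + 1.620 = 2.094 kg·m².
ω_f = L / I = 526.1 / 2.094 = 251.3 rpm.
KE_i = ½ΣIω² = 3202 J; KE_f = ½(2.094)(26.31)² = 724.9 J.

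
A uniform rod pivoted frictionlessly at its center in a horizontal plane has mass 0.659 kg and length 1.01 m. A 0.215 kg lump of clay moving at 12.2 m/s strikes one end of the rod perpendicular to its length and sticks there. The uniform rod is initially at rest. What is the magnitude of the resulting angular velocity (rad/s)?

The axle reaction passes through the pivot and exerts no torque about it; angular momentum about the pivot is conserved through the impact.
I_p = (1/12)(0.659)(1.01)² = 0.05602 kg·m². Taking the sense of the lump of clay's angular momentum as positive, L_{lump} = m v R = (0.215)(12.2)(1.01/2) = 1.325 kg·m²/s.
L_i = 0 + 1.325 = 1.325 kg·m²/s.
After sticking, I_f = I_p + m R² = 0.05602 + (0.215)(1.01/2)² = 0.1109 kg·m².
ω_f = L_i / I_f = 1.325 / 0.1109 = 11.95 rad/s.

|ω_f| ≈ 11.9 rad/s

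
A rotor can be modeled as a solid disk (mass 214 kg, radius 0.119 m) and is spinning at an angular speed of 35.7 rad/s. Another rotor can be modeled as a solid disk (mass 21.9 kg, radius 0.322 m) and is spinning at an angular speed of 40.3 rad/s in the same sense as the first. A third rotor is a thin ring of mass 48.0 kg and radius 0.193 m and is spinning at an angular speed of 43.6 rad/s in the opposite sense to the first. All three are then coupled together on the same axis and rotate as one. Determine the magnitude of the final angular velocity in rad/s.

The coupling torques are internal; angular momentum about the shared axis is conserved.
Moments of inertia: I_A = ½(214)(0.119)² = 1.515 kg·m²; I_B = ½(21.9)(0.322)² = 1.135 kg·m²; I_C = (48.0)(0.193)² = 1.788 kg·m².
Taking A's sense as positive: L = (1.515)(35.7) + (1.135)(40.3) − (1.788)(43.6) = 21.89 kg·m²·rad/s.
Combined I = 1.515 + 1.135 + 1.788 = 4.439 kg·m².
ω_f = L / I = 21.89 / 4.439 = 4.933 rad/s.

|ω_f| ≈ 4.93 rad/s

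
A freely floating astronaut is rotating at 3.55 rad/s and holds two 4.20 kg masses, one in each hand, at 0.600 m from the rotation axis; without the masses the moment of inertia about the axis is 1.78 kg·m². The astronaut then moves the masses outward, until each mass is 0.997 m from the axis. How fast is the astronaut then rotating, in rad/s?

Angular momentum about the spin axis is conserved since the torque about it is zero.
I₁ = 1.78 + 2(4.20)(0.600)² = 4.804 kg·m²; I₂ = 1.78 + 2(4.20)(0.997)² = 10.13 kg·m².
ω₂ = I₁ω₁ / I₂ = (4.804)(3.55 rad/s) / (10.13) = 1.684 rad/s.

ω₂ ≈ 1.68 rad/s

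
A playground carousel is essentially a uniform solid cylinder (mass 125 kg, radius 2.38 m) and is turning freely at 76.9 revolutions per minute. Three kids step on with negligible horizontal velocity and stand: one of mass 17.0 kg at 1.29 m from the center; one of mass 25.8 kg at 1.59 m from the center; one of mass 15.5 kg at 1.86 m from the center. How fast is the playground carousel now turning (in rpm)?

No external torque acts about the center; L_before = L_after.
I_p = ½(125)(2.38)² = 354.0 kg·m².
Added inertia Σmr² = (17.0)(1.29)² + (25.8)(1.59)² + (15.5)(1.86)² = 147.1 kg·m²; I_f = 354.0 + 147.1 = 501.2 kg·m².
ω_f = I_p ω_i / I_f = (354.0)(76.9) / 501.2 = 54.32 rpm.

ω_f ≈ 54.3 rpm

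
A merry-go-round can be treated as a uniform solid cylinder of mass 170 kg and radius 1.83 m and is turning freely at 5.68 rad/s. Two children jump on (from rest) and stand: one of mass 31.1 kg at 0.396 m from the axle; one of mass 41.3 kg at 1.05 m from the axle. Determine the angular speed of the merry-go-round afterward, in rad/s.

No external torque acts about the axle; L_before = L_after.
I_p = ½(170)(1.83)² = 284.7 kg·m².
Added inertia Σmr² = (31.1)(0.396)² + (41.3)(1.05)² = 50.41 kg·m²; I_f = 284.7 + 50.41 = 335.1 kg·m².
ω_f = I_p ω_i / I_f = (284.7)(5.68) / 335.1 = 4.825 rad/s.

ω_f ≈ 4.83 rad/s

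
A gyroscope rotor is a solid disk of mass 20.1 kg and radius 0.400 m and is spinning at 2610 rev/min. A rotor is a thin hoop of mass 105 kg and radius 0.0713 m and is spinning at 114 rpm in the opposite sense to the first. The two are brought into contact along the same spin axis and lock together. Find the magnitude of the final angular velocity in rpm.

The coupling torques are internal; angular momentum about the shared axis is conserved.
Moments of inertia: I_A = ½(20.1)(0.400)² = 1.608 kg·m²; I_B = (105)(0.0713)² = 0.5338 kg·m².
Taking A's sense as positive: L = (1.608)(2610) − (0.5338)(114) = 4136 kg·m²·rpm.
Combined I = 1.608 + 0.5338 = 2.142 kg·m².
ω_f = L / I = 4136 / 2.142 = 1931 rpm.

|ω_f| ≈ 1930 rpm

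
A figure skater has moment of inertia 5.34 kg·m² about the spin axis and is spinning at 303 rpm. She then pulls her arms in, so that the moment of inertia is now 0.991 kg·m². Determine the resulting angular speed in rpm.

ω₂ ≈ 1630 rpm

With no external torque about the axis, L is conserved: I₁ω₁ = I₂ω₂.
ω₂ = I₁ω₁ / I₂ = (5.340)(303 rpm) / (0.9910) = 1633 rpm.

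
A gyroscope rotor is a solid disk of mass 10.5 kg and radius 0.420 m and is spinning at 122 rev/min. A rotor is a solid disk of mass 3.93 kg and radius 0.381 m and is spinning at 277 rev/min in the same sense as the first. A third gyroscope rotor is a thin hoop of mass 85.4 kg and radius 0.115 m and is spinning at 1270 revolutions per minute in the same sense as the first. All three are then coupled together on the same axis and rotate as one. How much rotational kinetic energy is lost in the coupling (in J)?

ΔKE lost ≈ 3990 J

The coupling torques are internal; angular momentum about the shared axis is conserved.
Moments of inertia: I_A = ½(10.5)(0.420)² = 0.9261 kg·m²; I_B = ½(3.93)(0.381)² = 0.2852 kg·m²; I_C = (85.4)(0.115)² = 1.129 kg·m².
Taking A's sense as positive: L = (0.9261)(122) + (0.2852)(277) + (1.129)(1270) = 1626 kg·m²·rpm.
Combined I = 0.9261 + 0.2852 + 1.129 = 2.341 kg·m².
ω_f = L / I = 1626 / 2.341 = 694.8 rpm.
KE_i = ½ΣIω² = 10180 J; KE_f = ½(2.341)(72.76)² = 6196 J.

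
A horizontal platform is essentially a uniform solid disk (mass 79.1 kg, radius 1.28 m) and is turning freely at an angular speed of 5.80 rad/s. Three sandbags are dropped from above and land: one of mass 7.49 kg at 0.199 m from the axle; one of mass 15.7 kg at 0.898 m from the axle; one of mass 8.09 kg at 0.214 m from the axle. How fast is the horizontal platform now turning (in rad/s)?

The added mass arrives with no angular momentum about the axle, and any external torque about the axle is negligible, so the system's angular momentum is conserved.
I_p = ½(79.1)(1.28)² = 64.80 kg·m².
Added inertia Σmr² = (7.49)(0.199)² + (15.7)(0.898)² + (8.09)(0.214)² = 13.33 kg·m²; I_f = 64.80 + 13.33 = 78.13 kg·m².
ω_f = I_p ω_i / I_f = (64.80)(5.80) / 78.13 = 4.811 rad/s.

ω_f ≈ 4.81 rad/s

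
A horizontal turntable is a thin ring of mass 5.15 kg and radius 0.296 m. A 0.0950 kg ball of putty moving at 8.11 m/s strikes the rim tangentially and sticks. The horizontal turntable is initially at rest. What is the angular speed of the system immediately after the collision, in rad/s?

The axle reaction passes through the axle and exerts no torque about it; angular momentum about the axle is conserved through the impact.
I_p = (5.15)(0.296)² = 0.4512 kg·m². Taking the sense of the ball of putty's angular momentum as positive, L_{ball} = m v R = (0.0950)(8.11)(0.296) = 0.2281 kg·m²/s.
L_i = 0 + 0.2281 = 0.2281 kg·m²/s.
After sticking, I_f = I_p + m R² = 0.4512 + (0.0950)(0.296)² = 0.4595 kg·m².
ω_f = L_i / I_f = 0.2281 / 0.4595 = 0.4963 rad/s.

|ω_f| ≈ 0.496 rad/s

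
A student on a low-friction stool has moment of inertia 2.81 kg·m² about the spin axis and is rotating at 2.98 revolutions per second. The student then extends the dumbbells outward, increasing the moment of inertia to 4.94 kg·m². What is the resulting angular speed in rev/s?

Angular momentum about the spin axis is conserved since the torque about it is zero.
ω₂ = I₁ω₁ / I₂ = (2.810)(2.98 rev/s) / (4.940) = 1.695 rev/s.

ω₂ ≈ 1.70 rev/s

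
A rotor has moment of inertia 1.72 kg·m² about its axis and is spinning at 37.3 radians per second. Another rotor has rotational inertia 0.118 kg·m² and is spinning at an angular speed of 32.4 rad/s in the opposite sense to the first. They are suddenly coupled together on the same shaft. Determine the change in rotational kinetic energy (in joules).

ΔKE ≈ -268 J

The coupling torques are internal; angular momentum about the shared axis is conserved.
Taking A's sense as positive: L = (1.720)(37.3) − (0.1180)(32.4) = 60.33 kg·m²·rad/s.
Combined I = 1.720 + 0.1180 = 1.838 kg·m².
ω_f = L / I = 60.33 / 1.838 = 32.83 rad/s.
KE_i = ½ΣIω² = 1258 J; KE_f = ½(1.838)(32.83)² = 990.2 J.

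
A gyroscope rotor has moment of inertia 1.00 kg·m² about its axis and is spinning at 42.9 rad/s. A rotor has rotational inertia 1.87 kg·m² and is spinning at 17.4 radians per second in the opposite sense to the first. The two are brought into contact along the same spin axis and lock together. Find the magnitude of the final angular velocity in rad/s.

No external torque acts about the common axis, so total angular momentum is conserved.
Taking A's sense as positive: L = (1.000)(42.9) − (1.870)(17.4) = 10.36 kg·m²·rad/s.
Combined I = 1.000 + 1.870 = 2.870 kg·m².
ω_f = L / I = 10.36 / 2.870 = 3.610 rad/s.

|ω_f| ≈ 3.61 rad/s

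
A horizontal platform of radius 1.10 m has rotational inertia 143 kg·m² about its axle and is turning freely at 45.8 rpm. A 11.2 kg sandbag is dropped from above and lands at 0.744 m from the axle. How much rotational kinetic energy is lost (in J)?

energy lost ≈ 68.3 J

No external torque acts about the axle; L_before = L_after.
Added inertia Σmr² = (11.2)(0.744)² = 6.200 kg·m²; I_f = 143.0 + 6.200 = 149.2 kg·m².
ω_f = I_p ω_i / I_f = (143.0)(45.8) / 149.2 = 43.90 rpm.
KE_i = ½(143.0)(4.796 rad/s)² = 1645 J; KE_f = ½(149.2)(4.597)² = 1576 J.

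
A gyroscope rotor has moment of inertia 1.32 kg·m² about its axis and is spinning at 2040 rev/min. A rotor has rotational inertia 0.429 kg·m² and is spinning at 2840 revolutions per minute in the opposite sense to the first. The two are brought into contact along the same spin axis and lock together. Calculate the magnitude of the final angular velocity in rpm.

|ω_f| ≈ 843 rpm

The coupling torques are internal; angular momentum about the shared axis is conserved.
Taking A's sense as positive: L = (1.320)(2040) − (0.4290)(2840) = 1474 kg·m²·rpm.
Combined I = 1.320 + 0.4290 = 1.749 kg·m².
ω_f = L / I = 1474 / 1.749 = 843.0 rpm.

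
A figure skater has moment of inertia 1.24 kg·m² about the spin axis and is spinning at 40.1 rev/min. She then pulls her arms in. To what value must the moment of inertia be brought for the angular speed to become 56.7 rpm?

No external torque acts about the spin axis, so angular momentum is conserved.
I₂ = I₁ω₁ / ω₂ = (1.24)(40.1) / (56.7) = 0.8770 kg·m².

I₂ ≈ 0.877 kg·m²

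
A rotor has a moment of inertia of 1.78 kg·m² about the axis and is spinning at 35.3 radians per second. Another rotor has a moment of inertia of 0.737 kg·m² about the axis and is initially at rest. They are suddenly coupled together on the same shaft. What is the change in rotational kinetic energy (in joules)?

The coupling torques are internal; angular momentum about the shared axis is conserved.
Taking A's sense as positive: L = (1.780)(35.3) = 62.83 kg·m²·rad/s.
Combined I = 1.780 + 0.7370 = 2.517 kg·m².
ω_f = L / I = 62.83 / 2.517 = 24.96 rad/s.
KE_i = ½ΣIω² = 1109 J; KE_f = ½(2.517)(24.96)² = 784.3 J.

ΔKE ≈ -325 J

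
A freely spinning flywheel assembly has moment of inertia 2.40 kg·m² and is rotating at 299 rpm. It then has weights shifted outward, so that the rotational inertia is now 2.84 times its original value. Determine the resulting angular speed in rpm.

Angular momentum about the spin axis is conserved since the torque about it is zero.
I₂ = 2.84 × 2.40 = 6.816 kg·m².
ω₂ = I₁ω₁ / I₂ = (2.400)(299 rpm) / (6.816) = 105.3 rpm.

ω₂ ≈ 105 rpm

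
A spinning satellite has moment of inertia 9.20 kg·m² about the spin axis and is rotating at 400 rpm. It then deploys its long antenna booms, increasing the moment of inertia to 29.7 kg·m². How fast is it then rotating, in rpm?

With no external torque about the axis, L is conserved: I₁ω₁ = I₂ω₂.
ω₂ = I₁ω₁ / I₂ = (9.200)(400 rpm) / (29.70) = 123.9 rpm.

ω₂ ≈ 124 rpm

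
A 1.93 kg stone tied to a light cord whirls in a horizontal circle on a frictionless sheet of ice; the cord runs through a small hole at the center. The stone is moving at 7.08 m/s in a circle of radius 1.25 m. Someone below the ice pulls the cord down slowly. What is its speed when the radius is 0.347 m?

The only horizontal force on the mass is along the cord (radial), so it exerts no torque about the hole and angular momentum m v r is conserved.
v₂ = v₁ r₁ / r₂ = (7.08)(1.25) / (0.347) = 25.50 m/s.

v₂ ≈ 25.5 m/s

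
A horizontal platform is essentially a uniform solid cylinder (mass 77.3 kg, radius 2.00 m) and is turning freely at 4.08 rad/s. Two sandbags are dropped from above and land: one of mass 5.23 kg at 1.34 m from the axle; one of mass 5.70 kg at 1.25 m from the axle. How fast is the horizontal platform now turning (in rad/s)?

ω_f ≈ 3.65 rad/s

The added mass arrives with no angular momentum about the axle, and any external torque about the axle is negligible, so the system's angular momentum is conserved.
I_p = ½(77.3)(2.00)² = 154.6 kg·m².
Added inertia Σmr² = (5.23)(1.34)² + (5.70)(1.25)² = 18.30 kg·m²; I_f = 154.6 + 18.30 = 172.9 kg·m².
ω_f = I_p ω_i / I_f = (154.6)(4.08) / 172.9 = 3.648 rad/s.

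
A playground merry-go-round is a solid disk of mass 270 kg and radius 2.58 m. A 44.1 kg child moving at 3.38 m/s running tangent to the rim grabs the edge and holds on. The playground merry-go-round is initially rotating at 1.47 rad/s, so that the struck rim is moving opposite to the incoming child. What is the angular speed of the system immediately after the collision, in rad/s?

|ω_f| ≈ 0.785 rad/s

The axle reaction passes through the axle and exerts no torque about it; angular momentum about the axle is conserved through the impact.
I_p = ½(270)(2.58)² = 898.6 kg·m². Taking the sense of the child's angular momentum as positive, L_{child} = m v R = (44.1)(3.38)(2.58) = 384.6 kg·m²/s.
L_i = −I_p ω_p + m v R = −(898.6)(1.47) + 384.6 = -936.4 kg·m²/s.
After sticking, I_f = I_p + m R² = 898.6 + (44.1)(2.58)² = 1192 kg·m².
ω_f = L_i / I_f = -936.4 / 1192 = -0.7855 rad/s.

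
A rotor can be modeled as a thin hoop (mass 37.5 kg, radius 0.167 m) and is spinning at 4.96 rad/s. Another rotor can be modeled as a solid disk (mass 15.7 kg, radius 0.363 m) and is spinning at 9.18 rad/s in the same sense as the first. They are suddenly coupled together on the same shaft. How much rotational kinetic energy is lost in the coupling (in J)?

ΔKE lost ≈ 4.63 J

No external torque acts about the common axis, so total angular momentum is conserved.
Moments of inertia: I_A = (37.5)(0.167)² = 1.046 kg·m²; I_B = ½(15.7)(0.363)² = 1.034 kg·m².
Taking A's sense as positive: L = (1.046)(4.96) + (1.034)(9.18) = 14.68 kg·m²·rad/s.
Combined I = 1.046 + 1.034 = 2.080 kg·m².
ω_f = L / I = 14.68 / 2.080 = 7.058 rad/s.
KE_i = ½ΣIω² = 56.45 J; KE_f = ½(2.080)(7.058)² = 51.82 J.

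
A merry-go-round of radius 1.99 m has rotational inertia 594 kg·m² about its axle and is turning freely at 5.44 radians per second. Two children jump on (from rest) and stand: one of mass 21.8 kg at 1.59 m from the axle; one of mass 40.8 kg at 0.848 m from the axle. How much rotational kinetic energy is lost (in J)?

No external torque acts about the axle; L_before = L_after.
Added inertia Σmr² = (21.8)(1.59)² + (40.8)(0.848)² = 84.45 kg·m²; I_f = 594.0 + 84.45 = 678.5 kg·m².
ω_f = I_p ω_i / I_f = (594.0)(5.44) / 678.5 = 4.763 rad/s.
KE_i = ½(594.0)(5.440 rad/s)² = 8789 J; KE_f = ½(678.5)(4.763)² = 7695 J.

energy lost ≈ 1090 J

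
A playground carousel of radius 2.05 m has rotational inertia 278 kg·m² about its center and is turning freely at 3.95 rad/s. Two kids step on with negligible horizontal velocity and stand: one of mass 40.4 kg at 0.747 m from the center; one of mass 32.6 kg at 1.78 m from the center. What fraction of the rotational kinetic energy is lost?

fraction ≈ 0.312

The added mass arrives with no angular momentum about the center, and any external torque about the center is negligible, so the system's angular momentum is conserved.
Added inertia Σmr² = (40.4)(0.747)² + (32.6)(1.78)² = 125.8 kg·m²; I_f = 278.0 + 125.8 = 403.8 kg·m².
ω_f = I_p ω_i / I_f = (278.0)(3.95) / 403.8 = 2.719 rad/s.
KE_i = ½(278.0)(3.950 rad/s)² = 2169 J; KE_f = ½(403.8)(2.719)² = 1493 J.
Fraction lost = 0.3116.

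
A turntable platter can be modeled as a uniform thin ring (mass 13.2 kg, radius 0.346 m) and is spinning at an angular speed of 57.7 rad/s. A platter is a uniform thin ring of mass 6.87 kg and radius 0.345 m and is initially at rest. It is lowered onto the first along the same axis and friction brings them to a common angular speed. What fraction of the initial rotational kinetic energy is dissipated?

fraction ≈ 0.341

The coupling torques are internal; angular momentum about the shared axis is conserved.
Moments of inertia: I_A = (13.2)(0.346)² = 1.580 kg·m²; I_B = (6.87)(0.345)² = 0.8177 kg·m².
Taking A's sense as positive: L = (1.580)(57.7) = 91.18 kg·m²·rad/s.
Combined I = 1.580 + 0.8177 = 2.398 kg·m².
ω_f = L / I = 91.18 / 2.398 = 38.02 rad/s.
KE_i = ½ΣIω² = 2631 J; KE_f = ½(2.398)(38.02)² = 1734 J.
Fraction dissipated = (KE_i − KE_f)/KE_i = 0.3410.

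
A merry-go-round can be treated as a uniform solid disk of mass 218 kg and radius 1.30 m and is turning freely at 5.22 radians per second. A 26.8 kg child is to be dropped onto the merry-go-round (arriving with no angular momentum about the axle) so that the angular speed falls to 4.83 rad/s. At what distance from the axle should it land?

r ≈ 0.745 m

The added mass arrives with no angular momentum about the axle, and any external torque about the axle is negligible, so the system's angular momentum is conserved.
I_p = ½(218)(1.30)² = 184.2 kg·m².
I_p ω_i = (I_p + m r²) ω_f ⇒ m r² = I_p(ω_i/ω_f − 1) = 184.2(5.22/4.83 − 1) = 14.87 kg·m².
r = √(14.87/26.8) = 0.7450 m.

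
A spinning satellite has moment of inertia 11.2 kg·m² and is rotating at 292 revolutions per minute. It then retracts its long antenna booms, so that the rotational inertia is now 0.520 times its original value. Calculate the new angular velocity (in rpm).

Angular momentum about the spin axis is conserved since the torque about it is zero.
I₂ = 0.520 × 11.2 = 5.824 kg·m².
ω₂ = I₁ω₁ / I₂ = (11.20)(292 rpm) / (5.824) = 561.5 rpm.

ω₂ ≈ 562 rpm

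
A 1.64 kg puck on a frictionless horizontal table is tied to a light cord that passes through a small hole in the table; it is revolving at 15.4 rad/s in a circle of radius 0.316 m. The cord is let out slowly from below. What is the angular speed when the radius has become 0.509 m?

The constraining force is radial, so m r² ω about the center is conserved.
ω₂ = ω₁ (r₁/r₂)² = (15.4)(0.316/0.509)² = 5.936 rad/s.

ω₂ ≈ 5.94 rad/s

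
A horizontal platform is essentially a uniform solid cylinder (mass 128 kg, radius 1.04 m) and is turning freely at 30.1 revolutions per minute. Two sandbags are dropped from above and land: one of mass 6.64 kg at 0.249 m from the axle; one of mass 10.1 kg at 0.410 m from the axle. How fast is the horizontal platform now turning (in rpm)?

ω_f ≈ 29.2 rpm

The added mass arrives with no angular momentum about the axle, and any external torque about the axle is negligible, so the system's angular momentum is conserved.
I_p = ½(128)(1.04)² = 69.22 kg·m².
Added inertia Σmr² = (6.64)(0.249)² + (10.1)(0.410)² = 2.109 kg·m²; I_f = 69.22 + 2.109 = 71.33 kg·m².
ω_f = I_p ω_i / I_f = (69.22)(30.1) / 71.33 = 29.21 rpm.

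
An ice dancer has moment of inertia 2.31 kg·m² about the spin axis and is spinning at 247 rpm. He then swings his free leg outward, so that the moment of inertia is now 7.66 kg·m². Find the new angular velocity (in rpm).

Angular momentum about the spin axis is conserved since the torque about it is zero.
ω₂ = I₁ω₁ / I₂ = (2.310)(247 rpm) / (7.660) = 74.49 rpm.

ω₂ ≈ 74.5 rpm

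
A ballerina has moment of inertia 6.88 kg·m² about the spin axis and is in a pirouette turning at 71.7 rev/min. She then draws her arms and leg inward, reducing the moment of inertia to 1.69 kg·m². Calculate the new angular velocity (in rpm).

ω₂ ≈ 292 rpm

Angular momentum about the spin axis is conserved since the torque about it is zero.
ω₂ = I₁ω₁ / I₂ = (6.880)(71.7 rpm) / (1.690) = 291.9 rpm.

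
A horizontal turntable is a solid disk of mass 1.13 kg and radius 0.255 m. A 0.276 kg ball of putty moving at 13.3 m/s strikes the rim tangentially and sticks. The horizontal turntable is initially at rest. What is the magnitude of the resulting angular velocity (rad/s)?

|ω_f| ≈ 17.1 rad/s

About the axle the impulsive forces during the collision are internal, so angular momentum about that axis is conserved.
I_p = ½(1.13)(0.255)² = 0.03674 kg·m². Taking the sense of the ball of putty's angular momentum as positive, L_{ball} = m v R = (0.276)(13.3)(0.255) = 0.9361 kg·m²/s.
L_i = 0 + 0.9361 = 0.9361 kg·m²/s.
After sticking, I_f = I_p + m R² = 0.03674 + (0.276)(0.255)² = 0.05469 kg·m².
ω_f = L_i / I_f = 0.9361 / 0.05469 = 17.12 rad/s.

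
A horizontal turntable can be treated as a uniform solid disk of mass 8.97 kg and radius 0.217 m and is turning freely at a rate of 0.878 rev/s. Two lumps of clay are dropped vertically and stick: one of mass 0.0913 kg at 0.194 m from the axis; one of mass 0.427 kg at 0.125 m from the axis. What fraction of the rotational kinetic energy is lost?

fraction ≈ 0.0457

The added mass arrives with no angular momentum about the axis, and any external torque about the axis is negligible, so the system's angular momentum is conserved.
I_p = ½(8.97)(0.217)² = 0.2112 kg·m².
Added inertia Σmr² = (0.0913)(0.194)² + (0.427)(0.125)² = 0.01011 kg·m²; I_f = 0.2112 + 0.01011 = 0.2213 kg·m².
ω_f = I_p ω_i / I_f = (0.2112)(0.878) / 0.2213 = 0.8379 rev/s.
KE_i = ½(0.2112)(5.517 rad/s)² = 3.214 J; KE_f = ½(0.2213)(5.265)² = 3.067 J.
Fraction lost = 0.04568.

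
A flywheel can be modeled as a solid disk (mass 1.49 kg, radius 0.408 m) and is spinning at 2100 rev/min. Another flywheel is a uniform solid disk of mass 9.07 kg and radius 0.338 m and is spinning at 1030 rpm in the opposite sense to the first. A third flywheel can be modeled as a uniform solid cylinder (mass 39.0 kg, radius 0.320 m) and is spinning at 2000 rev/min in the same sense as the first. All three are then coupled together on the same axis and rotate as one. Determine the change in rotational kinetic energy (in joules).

The coupling torques are internal; angular momentum about the shared axis is conserved.
Moments of inertia: I_A = ½(1.49)(0.408)² = 0.1240 kg·m²; I_B = ½(9.07)(0.338)² = 0.5181 kg·m²; I_C = ½(39.0)(0.320)² = 1.997 kg·m².
Taking A's sense as positive: L = (0.1240)(2100) − (0.5181)(1030) + (1.997)(2000) = 3720 kg·m²·rpm.
Combined I = 0.1240 + 0.5181 + 1.997 = 2.639 kg·m².
ω_f = L / I = 3720 / 2.639 = 1410 rpm.
KE_i = ½ΣIω² = 49810 J; KE_f = ½(2.639)(147.6)² = 28760 J.

ΔKE ≈ -21000 J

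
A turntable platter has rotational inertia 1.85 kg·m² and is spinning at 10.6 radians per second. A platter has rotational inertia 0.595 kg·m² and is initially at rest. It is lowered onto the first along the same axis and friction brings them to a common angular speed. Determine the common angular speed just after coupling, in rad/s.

|ω_f| ≈ 8.02 rad/s

The coupling torques are internal; angular momentum about the shared axis is conserved.
Taking A's sense as positive: L = (1.850)(10.6) = 19.61 kg·m²·rad/s.
Combined I = 1.850 + 0.5950 = 2.445 kg·m².
ω_f = L / I = 19.61 / 2.445 = 8.020 rad/s.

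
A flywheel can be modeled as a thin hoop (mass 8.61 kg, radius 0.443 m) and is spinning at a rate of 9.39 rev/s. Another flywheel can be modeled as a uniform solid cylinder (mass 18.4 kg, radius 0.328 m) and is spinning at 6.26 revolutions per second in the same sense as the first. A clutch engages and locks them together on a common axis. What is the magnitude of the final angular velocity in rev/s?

|ω_f| ≈ 8.23 rev/s

The coupling torques are internal; angular momentum about the shared axis is conserved.
Moments of inertia: I_A = (8.61)(0.443)² = 1.690 kg·m²; I_B = ½(18.4)(0.328)² = 0.9898 kg·m².
Taking A's sense as positive: L = (1.690)(9.39) + (0.9898)(6.26) = 22.06 kg·m²·rev/s.
Combined I = 1.690 + 0.9898 = 2.679 kg·m².
ω_f = L / I = 22.06 / 2.679 = 8.234 rev/s.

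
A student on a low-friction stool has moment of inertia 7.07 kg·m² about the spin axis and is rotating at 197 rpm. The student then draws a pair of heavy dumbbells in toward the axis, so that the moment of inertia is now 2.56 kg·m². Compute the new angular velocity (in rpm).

ω₂ ≈ 544 rpm

No external torque acts about the spin axis, so angular momentum is conserved.
ω₂ = I₁ω₁ / I₂ = (7.070)(197 rpm) / (2.560) = 544.1 rpm.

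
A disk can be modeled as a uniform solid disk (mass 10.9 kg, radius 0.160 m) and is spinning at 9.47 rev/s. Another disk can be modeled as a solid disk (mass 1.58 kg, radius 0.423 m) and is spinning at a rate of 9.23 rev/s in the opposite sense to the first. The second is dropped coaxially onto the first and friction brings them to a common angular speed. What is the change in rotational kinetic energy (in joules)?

The coupling torques are internal; angular momentum about the shared axis is conserved.
Moments of inertia: I_A = ½(10.9)(0.160)² = 0.1395 kg·m²; I_B = ½(1.58)(0.423)² = 0.1414 kg·m².
Taking A's sense as positive: L = (0.1395)(9.47) − (0.1414)(9.23) = 0.01656 kg·m²·rev/s.
Combined I = 0.1395 + 0.1414 = 0.2809 kg·m².
ω_f = L / I = 0.01656 / 0.2809 = 0.05895 rev/s.
KE_i = ½ΣIω² = 484.7 J; KE_f = ½(0.2809)(0.3704)² = 0.01927 J.

ΔKE ≈ -485 J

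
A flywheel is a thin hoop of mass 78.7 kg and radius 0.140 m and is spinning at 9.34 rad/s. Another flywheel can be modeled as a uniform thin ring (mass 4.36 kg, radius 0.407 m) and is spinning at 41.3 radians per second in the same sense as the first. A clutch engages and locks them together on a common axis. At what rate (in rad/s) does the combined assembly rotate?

No external torque acts about the common axis, so total angular momentum is conserved.
Moments of inertia: I_A = (78.7)(0.140)² = 1.543 kg·m²; I_B = (4.36)(0.407)² = 0.7222 kg·m².
Taking A's sense as positive: L = (1.543)(9.34) + (0.7222)(41.3) = 44.24 kg·m²·rad/s.
Combined I = 1.543 + 0.7222 = 2.265 kg·m².
ω_f = L / I = 44.24 / 2.265 = 19.53 rad/s.

|ω_f| ≈ 19.5 rad/s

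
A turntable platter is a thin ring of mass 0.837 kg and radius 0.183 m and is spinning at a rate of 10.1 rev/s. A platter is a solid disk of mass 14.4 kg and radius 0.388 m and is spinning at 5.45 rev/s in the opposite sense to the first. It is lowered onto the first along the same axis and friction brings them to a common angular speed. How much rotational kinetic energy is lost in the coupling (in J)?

No external torque acts about the common axis, so total angular momentum is conserved.
Moments of inertia: I_A = (0.837)(0.183)² = 0.02803 kg·m²; I_B = ½(14.4)(0.388)² = 1.084 kg·m².
Taking A's sense as positive: L = (0.02803)(10.1) − (1.084)(5.45) = -5.624 kg·m²·rev/s.
Combined I = 0.02803 + 1.084 = 1.112 kg·m².
ω_f = L / I = -5.624 / 1.112 = -5.058 rev/s.
KE_i = ½ΣIω² = 691.9 J; KE_f = ½(1.112)(31.78)² = 561.5 J.

ΔKE lost ≈ 130 J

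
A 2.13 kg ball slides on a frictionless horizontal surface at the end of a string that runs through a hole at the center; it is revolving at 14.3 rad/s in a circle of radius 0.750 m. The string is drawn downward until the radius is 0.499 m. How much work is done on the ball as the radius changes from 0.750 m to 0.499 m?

W ≈ 154 J

No torque about the axis ⇒ m r₁² ω₁ = m r₂² ω₂.
ω₂ = ω₁ (r₁/r₂)² = (14.3)(0.750/0.499)² = 32.30 rad/s.
W = ΔKE = ½m(v₂² − v₁²) = 154.2 J.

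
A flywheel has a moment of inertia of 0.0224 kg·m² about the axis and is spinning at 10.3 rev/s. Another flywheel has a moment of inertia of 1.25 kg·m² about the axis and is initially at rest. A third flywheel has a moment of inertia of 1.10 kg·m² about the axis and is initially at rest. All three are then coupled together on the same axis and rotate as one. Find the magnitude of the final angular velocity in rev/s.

No external torque acts about the common axis, so total angular momentum is conserved.
Taking A's sense as positive: L = (0.02240)(10.3) = 0.2307 kg·m²·rev/s.
Combined I = 0.02240 + 1.250 + 1.100 = 2.372 kg·m².
ω_f = L / I = 0.2307 / 2.372 = 0.09725 rev/s.

|ω_f| ≈ 0.0973 rev/s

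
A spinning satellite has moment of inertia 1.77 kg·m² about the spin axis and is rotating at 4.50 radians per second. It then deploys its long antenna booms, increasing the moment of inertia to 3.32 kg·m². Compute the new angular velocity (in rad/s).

ω₂ ≈ 2.40 rad/s

Angular momentum about the spin axis is conserved since the torque about it is zero.
ω₂ = I₁ω₁ / I₂ = (1.770)(4.50 rad/s) / (3.320) = 2.399 rad/s.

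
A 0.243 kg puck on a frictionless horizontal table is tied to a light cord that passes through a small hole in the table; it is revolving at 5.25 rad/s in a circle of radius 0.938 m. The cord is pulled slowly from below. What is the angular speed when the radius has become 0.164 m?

ω₂ ≈ 172 rad/s

The constraining force is radial, so m r² ω about the center is conserved.
ω₂ = ω₁ (r₁/r₂)² = (5.25)(0.938/0.164)² = 171.7 rad/s.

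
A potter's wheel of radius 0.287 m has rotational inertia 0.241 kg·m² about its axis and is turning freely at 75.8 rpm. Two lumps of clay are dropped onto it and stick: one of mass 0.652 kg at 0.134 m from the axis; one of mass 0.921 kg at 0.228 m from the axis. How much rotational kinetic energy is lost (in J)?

energy lost ≈ 1.51 J

The added mass arrives with no angular momentum about the axis, and any external torque about the axis is negligible, so the system's angular momentum is conserved.
Added inertia Σmr² = (0.652)(0.134)² + (0.921)(0.228)² = 0.05958 kg·m²; I_f = 0.2410 + 0.05958 = 0.3006 kg·m².
ω_f = I_p ω_i / I_f = (0.2410)(75.8) / 0.3006 = 60.77 rpm.
KE_i = ½(0.2410)(7.938 rad/s)² = 7.592 J; KE_f = ½(0.3006)(6.364)² = 6.087 J.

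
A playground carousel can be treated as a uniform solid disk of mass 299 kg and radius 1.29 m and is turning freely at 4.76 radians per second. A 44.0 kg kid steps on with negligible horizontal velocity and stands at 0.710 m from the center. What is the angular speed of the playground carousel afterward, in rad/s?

The added mass arrives with no angular momentum about the center, and any external torque about the center is negligible, so the system's angular momentum is conserved.
I_p = ½(299)(1.29)² = 248.8 kg·m².
Added inertia Σmr² = (44.0)(0.710)² = 22.18 kg·m²; I_f = 248.8 + 22.18 = 271.0 kg·m².
ω_f = I_p ω_i / I_f = (248.8)(4.76) / 271.0 = 4.370 rad/s.

ω_f ≈ 4.37 rad/s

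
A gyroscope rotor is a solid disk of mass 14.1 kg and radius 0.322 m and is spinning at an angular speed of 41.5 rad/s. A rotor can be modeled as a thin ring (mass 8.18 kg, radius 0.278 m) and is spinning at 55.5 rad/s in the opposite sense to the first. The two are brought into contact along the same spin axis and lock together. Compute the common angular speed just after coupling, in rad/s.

|ω_f| ≈ 3.49 rad/s

The coupling torques are internal; angular momentum about the shared axis is conserved.
Moments of inertia: I_A = ½(14.1)(0.322)² = 0.7310 kg·m²; I_B = (8.18)(0.278)² = 0.6322 kg·m².
Taking A's sense as positive: L = (0.7310)(41.5) − (0.6322)(55.5) = -4.751 kg·m²·rad/s.
Combined I = 0.7310 + 0.6322 = 1.363 kg·m².
ω_f = L / I = -4.751 / 1.363 = -3.485 rad/s.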